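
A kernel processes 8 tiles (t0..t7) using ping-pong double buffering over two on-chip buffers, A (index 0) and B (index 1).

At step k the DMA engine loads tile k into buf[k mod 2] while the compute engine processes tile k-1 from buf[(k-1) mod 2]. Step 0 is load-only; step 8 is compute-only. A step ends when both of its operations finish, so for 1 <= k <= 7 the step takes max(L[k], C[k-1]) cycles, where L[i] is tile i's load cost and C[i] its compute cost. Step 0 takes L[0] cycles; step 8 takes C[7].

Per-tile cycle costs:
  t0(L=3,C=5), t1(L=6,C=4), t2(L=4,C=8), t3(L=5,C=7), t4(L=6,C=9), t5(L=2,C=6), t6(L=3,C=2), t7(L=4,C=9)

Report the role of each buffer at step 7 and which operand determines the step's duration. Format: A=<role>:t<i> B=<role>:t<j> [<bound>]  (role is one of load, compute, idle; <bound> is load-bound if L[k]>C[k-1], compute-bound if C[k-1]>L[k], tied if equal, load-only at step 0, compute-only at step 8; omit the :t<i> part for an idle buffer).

step 7: A=compute:t6 B=load:t7 [load-bound]

  0. 3=3c; end=3; A:t0 B:-
  1. max(6,5)=6c; end=9; A:t0 B:t1
  2. max(4,4)=4c; end=13; A:t2 B:t1
  3. max(5,8)=8c; end=21; A:t2 B:t3
  4. max(6,7)=7c; end=28; A:t4 B:t3
  5. max(2,9)=9c; end=37; A:t4 B:t5
  6. max(3,6)=6c; end=43; A:t6 B:t5
  7. max(4,2)=4c; end=47; A:t6 B:t7
  8. 9=9c; end=56; A:t6 B:t7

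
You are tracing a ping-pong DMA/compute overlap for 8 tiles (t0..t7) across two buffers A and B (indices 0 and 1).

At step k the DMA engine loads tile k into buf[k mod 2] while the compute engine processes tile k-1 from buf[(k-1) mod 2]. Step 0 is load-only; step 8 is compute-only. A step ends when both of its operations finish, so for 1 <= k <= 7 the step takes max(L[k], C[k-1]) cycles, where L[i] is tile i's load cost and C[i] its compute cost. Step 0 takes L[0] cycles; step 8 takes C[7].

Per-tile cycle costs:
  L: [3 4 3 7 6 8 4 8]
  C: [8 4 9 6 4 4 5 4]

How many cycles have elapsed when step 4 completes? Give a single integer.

[0] DMA t0→A (3c) ∥ CU idle ⇒ 3c, clock 3
[1] DMA t1→B (4c) ∥ CU A:t0 (8c) ⇒ 8c, clock 11
[2] DMA t2→A (3c) ∥ CU B:t1 (4c) ⇒ 4c, clock 15
[3] DMA t3→B (7c) ∥ CU A:t2 (9c) ⇒ 9c, clock 24
[4] DMA t4→A (6c) ∥ CU B:t3 (6c) ⇒ 6c, clock 30
[5] DMA t5→B (8c) ∥ CU A:t4 (4c) ⇒ 8c, clock 38
[6] DMA t6→A (4c) ∥ CU B:t5 (4c) ⇒ 4c, clock 42
[7] DMA t7→B (8c) ∥ CU A:t6 (5c) ⇒ 8c, clock 50
[8] DMA idle ∥ CU B:t7 (4c) ⇒ 4c, clock 54

end_cycle[4] = 30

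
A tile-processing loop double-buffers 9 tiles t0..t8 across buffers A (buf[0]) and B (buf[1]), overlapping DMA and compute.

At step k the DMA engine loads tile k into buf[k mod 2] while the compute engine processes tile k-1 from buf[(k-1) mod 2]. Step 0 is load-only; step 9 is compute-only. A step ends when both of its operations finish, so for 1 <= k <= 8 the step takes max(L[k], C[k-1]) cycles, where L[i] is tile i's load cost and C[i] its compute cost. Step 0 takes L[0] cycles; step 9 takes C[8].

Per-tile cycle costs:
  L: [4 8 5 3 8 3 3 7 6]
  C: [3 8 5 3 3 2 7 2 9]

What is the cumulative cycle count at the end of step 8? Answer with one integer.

end_cycle[8] = 52

step 0: L[0]=4 → dur=4, Σ=4 | A=load:t0 B=idle [load-only]
step 1: L[1]=8 C[0]=3 → dur=8, Σ=12 | A=compute:t0 B=load:t1 [load-bound]
step 2: L[2]=5 C[1]=8 → dur=8, Σ=20 | A=load:t2 B=compute:t1 [compute-bound]
step 3: L[3]=3 C[2]=5 → dur=5, Σ=25 | A=compute:t2 B=load:t3 [compute-bound]
step 4: L[4]=8 C[3]=3 → dur=8, Σ=33 | A=load:t4 B=compute:t3 [load-bound]
step 5: L[5]=3 C[4]=3 → dur=3, Σ=36 | A=compute:t4 B=load:t5 [tied]
step 6: L[6]=3 C[5]=2 → dur=3, Σ=39 | A=load:t6 B=compute:t5 [load-bound]
step 7: L[7]=7 C[6]=7 → dur=7, Σ=46 | A=compute:t6 B=load:t7 [tied]
step 8: L[8]=6 C[7]=2 → dur=6, Σ=52 | A=load:t8 B=compute:t7 [load-bound]
step 9: C[8]=9 → dur=9, Σ=61 | A=compute:t8 B=idle [compute-only]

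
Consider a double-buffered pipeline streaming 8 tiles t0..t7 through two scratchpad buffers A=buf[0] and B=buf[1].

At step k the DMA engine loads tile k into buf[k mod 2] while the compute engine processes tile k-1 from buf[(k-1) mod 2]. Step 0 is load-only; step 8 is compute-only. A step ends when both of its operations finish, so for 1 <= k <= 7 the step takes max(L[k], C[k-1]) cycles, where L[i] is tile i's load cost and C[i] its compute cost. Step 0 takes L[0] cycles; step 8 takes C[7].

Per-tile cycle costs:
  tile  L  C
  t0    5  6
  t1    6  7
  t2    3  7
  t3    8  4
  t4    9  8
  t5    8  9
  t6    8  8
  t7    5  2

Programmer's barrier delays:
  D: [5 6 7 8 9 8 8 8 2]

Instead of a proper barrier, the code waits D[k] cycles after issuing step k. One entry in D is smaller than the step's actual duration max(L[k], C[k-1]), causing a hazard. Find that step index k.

k=0 barrier L[0]=5→5c, D[0]=5 ok
k=1 barrier max(L[1]=6,C[0]=6)→6c, D[1]=6 ok
k=2 barrier max(L[2]=3,C[1]=7)→7c, D[2]=7 ok
k=3 barrier max(L[3]=8,C[2]=7)→8c, D[3]=8 ok
k=4 barrier max(L[4]=9,C[3]=4)→9c, D[4]=9 ok
k=5 barrier max(L[5]=8,C[4]=8)→8c, D[5]=8 ok
k=6 barrier max(L[6]=8,C[5]=9)→9c, D[6]=8 SHORT
k=7 barrier max(L[7]=5,C[6]=8)→8c, D[7]=8 ok
k=8 barrier C[7]=2→2c, D[8]=2 ok

hazard at step 6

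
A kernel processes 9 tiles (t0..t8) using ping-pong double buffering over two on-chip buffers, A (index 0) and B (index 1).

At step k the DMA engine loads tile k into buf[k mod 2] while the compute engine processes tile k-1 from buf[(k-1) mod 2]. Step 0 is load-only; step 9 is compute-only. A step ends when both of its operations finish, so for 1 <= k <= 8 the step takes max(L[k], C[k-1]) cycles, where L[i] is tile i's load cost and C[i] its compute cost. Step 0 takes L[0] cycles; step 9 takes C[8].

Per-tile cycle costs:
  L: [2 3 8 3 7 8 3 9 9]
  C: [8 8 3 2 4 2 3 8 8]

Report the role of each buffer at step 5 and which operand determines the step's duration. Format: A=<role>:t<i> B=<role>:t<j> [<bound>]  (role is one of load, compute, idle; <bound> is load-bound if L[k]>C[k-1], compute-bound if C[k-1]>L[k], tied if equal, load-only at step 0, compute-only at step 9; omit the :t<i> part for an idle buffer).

step 0: L[0]=2 → dur=2, Σ=2 | A=load:t0 B=idle [load-only]
step 1: L[1]=3 C[0]=8 → dur=8, Σ=10 | A=compute:t0 B=load:t1 [compute-bound]
step 2: L[2]=8 C[1]=8 → dur=8, Σ=18 | A=load:t2 B=compute:t1 [tied]
step 3: L[3]=3 C[2]=3 → dur=3, Σ=21 | A=compute:t2 B=load:t3 [tied]
step 4: L[4]=7 C[3]=2 → dur=7, Σ=28 | A=load:t4 B=compute:t3 [load-bound]
step 5: L[5]=8 C[4]=4 → dur=8, Σ=36 | A=compute:t4 B=load:t5 [load-bound]
step 6: L[6]=3 C[5]=2 → dur=3, Σ=39 | A=load:t6 B=compute:t5 [load-bound]
step 7: L[7]=9 C[6]=3 → dur=9, Σ=48 | A=compute:t6 B=load:t7 [load-bound]
step 8: L[8]=9 C[7]=8 → dur=9, Σ=57 | A=load:t8 B=compute:t7 [load-bound]
step 9: C[8]=8 → dur=8, Σ=65 | A=compute:t8 B=idle [compute-only]

step 5: A=compute:t4 B=load:t5 [load-bound]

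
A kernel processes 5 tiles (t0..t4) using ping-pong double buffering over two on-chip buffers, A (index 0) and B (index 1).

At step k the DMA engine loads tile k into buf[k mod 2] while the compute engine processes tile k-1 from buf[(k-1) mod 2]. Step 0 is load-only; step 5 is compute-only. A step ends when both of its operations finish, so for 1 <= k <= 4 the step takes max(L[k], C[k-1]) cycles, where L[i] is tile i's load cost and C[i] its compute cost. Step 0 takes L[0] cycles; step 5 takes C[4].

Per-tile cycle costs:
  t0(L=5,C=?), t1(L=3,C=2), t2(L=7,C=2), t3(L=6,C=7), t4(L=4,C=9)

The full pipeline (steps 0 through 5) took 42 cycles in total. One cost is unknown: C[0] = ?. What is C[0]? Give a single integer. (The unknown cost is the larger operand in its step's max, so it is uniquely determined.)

C[0] = 8

step 0 | dur = L[0]=5 = 5
step 1 | dur = max(L[1]=3, C[0]=?) = C[0]  (unknown; binding)
step 2 | dur = max(L[2]=7, C[1]=2) = 7
step 3 | dur = max(L[3]=6, C[2]=2) = 6
step 4 | dur = max(L[4]=4, C[3]=7) = 7
step 5 | dur = C[4]=9 = 9
sum of known step durations = 34
dur[1] = total - known = 42 - 34 = 8
C[0] is the binding max in step 1, so C[0] = dur[1] = 8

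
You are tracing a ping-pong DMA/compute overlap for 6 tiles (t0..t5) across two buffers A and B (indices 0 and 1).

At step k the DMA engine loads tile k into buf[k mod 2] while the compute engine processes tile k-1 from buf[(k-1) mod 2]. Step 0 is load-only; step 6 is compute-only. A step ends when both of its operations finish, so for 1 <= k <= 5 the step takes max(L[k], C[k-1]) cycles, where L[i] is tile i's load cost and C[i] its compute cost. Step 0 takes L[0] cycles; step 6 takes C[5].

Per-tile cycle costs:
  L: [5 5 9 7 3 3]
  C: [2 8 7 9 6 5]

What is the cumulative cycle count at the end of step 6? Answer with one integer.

end_cycle[6] = 46

[0] DMA t0→A (5c) ∥ CU idle ⇒ 5c, clock 5
[1] DMA t1→B (5c) ∥ CU A:t0 (2c) ⇒ 5c, clock 10
[2] DMA t2→A (9c) ∥ CU B:t1 (8c) ⇒ 9c, clock 19
[3] DMA t3→B (7c) ∥ CU A:t2 (7c) ⇒ 7c, clock 26
[4] DMA t4→A (3c) ∥ CU B:t3 (9c) ⇒ 9c, clock 35
[5] DMA t5→B (3c) ∥ CU A:t4 (6c) ⇒ 6c, clock 41
[6] DMA idle ∥ CU B:t5 (5c) ⇒ 5c, clock 46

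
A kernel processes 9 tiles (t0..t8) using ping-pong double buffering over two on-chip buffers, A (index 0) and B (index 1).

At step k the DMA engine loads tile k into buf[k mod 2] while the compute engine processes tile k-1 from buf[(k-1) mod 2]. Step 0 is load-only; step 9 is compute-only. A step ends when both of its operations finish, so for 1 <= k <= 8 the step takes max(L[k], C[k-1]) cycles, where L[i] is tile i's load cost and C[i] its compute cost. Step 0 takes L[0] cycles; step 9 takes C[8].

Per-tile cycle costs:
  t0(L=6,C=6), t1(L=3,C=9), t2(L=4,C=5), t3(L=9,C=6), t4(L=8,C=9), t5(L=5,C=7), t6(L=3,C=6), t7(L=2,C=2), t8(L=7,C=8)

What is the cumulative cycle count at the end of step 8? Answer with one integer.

end_cycle[8] = 67

  0. 6=6c; end=6; A:t0 B:-
  1. max(3,6)=6c; end=12; A:t0 B:t1
  2. max(4,9)=9c; end=21; A:t2 B:t1
  3. max(9,5)=9c; end=30; A:t2 B:t3
  4. max(8,6)=8c; end=38; A:t4 B:t3
  5. max(5,9)=9c; end=47; A:t4 B:t5
  6. max(3,7)=7c; end=54; A:t6 B:t5
  7. max(2,6)=6c; end=60; A:t6 B:t7
  8. max(7,2)=7c; end=67; A:t8 B:t7
  9. 8=8c; end=75; A:t8 B:t7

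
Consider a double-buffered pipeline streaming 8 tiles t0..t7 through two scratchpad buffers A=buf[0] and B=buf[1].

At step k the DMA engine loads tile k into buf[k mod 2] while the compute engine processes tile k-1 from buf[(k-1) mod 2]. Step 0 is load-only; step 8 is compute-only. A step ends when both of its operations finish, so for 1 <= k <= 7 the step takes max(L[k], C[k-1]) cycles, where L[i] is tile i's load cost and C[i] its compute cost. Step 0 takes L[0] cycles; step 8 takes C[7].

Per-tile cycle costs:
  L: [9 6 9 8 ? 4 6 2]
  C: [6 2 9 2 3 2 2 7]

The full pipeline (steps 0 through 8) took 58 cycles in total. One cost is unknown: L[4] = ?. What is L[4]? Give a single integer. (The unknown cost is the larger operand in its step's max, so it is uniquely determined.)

L[4] = 6

step 0 | dur = L[0]=9 = 9
step 1 | dur = max(L[1]=6, C[0]=6) = 6
step 2 | dur = max(L[2]=9, C[1]=2) = 9
step 3 | dur = max(L[3]=8, C[2]=9) = 9
step 4 | dur = max(L[4]=?, C[3]=2) = L[4]  (unknown; binding)
step 5 | dur = max(L[5]=4, C[4]=3) = 4
step 6 | dur = max(L[6]=6, C[5]=2) = 6
step 7 | dur = max(L[7]=2, C[6]=2) = 2
step 8 | dur = C[7]=7 = 7
sum of known step durations = 52
dur[4] = total - known = 58 - 52 = 6
L[4] is the binding max in step 4, so L[4] = dur[4] = 6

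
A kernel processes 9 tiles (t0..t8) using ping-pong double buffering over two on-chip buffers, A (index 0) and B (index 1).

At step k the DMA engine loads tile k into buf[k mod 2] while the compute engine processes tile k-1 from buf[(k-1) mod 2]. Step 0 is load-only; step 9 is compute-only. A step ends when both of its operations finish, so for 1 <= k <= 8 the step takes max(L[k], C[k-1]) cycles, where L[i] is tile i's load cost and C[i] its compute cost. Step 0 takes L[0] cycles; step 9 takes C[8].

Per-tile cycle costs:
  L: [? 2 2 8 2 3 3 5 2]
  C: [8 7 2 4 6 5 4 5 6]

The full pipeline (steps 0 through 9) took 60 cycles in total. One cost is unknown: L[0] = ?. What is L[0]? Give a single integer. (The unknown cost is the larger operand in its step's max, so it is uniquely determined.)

L[0] = 6

step 0 = dur = L[0]=? = L[0]  (unknown; binding)
step 1 = dur = max(L[1]=2, C[0]=8) = 8
step 2 = dur = max(L[2]=2, C[1]=7) = 7
step 3 = dur = max(L[3]=8, C[2]=2) = 8
step 4 = dur = max(L[4]=2, C[3]=4) = 4
step 5 = dur = max(L[5]=3, C[4]=6) = 6
step 6 = dur = max(L[6]=3, C[5]=5) = 5
step 7 = dur = max(L[7]=5, C[6]=4) = 5
step 8 = dur = max(L[8]=2, C[7]=5) = 5
step 9 = dur = C[8]=6 = 6
sum of known step durations = 54
dur[0] = total - known = 60 - 54 = 6
L[0] is the binding max in step 0, so L[0] = dur[0] = 6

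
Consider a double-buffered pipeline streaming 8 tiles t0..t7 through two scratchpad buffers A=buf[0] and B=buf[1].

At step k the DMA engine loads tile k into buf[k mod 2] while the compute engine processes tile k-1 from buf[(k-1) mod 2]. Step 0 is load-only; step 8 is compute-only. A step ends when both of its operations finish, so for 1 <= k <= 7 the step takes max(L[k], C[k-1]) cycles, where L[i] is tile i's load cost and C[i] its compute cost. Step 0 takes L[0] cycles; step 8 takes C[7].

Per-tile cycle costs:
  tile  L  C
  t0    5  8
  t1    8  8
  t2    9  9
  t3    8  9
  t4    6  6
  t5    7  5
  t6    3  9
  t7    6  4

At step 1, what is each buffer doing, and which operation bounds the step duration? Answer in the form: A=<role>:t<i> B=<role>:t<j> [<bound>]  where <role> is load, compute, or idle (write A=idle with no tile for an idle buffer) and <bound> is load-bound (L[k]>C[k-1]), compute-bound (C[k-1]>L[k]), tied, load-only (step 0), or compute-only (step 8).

step 0: L[0]=5 → dur=5, Σ=5 | A=load:t0 B=idle [load-only]
step 1: L[1]=8 C[0]=8 → dur=8, Σ=13 | A=compute:t0 B=load:t1 [tied]
step 2: L[2]=9 C[1]=8 → dur=9, Σ=22 | A=load:t2 B=compute:t1 [load-bound]
step 3: L[3]=8 C[2]=9 → dur=9, Σ=31 | A=compute:t2 B=load:t3 [compute-bound]
step 4: L[4]=6 C[3]=9 → dur=9, Σ=40 | A=load:t4 B=compute:t3 [compute-bound]
step 5: L[5]=7 C[4]=6 → dur=7, Σ=47 | A=compute:t4 B=load:t5 [load-bound]
step 6: L[6]=3 C[5]=5 → dur=5, Σ=52 | A=load:t6 B=compute:t5 [compute-bound]
step 7: L[7]=6 C[6]=9 → dur=9, Σ=61 | A=compute:t6 B=load:t7 [compute-bound]
step 8: C[7]=4 → dur=4, Σ=65 | A=idle B=compute:t7 [compute-only]

step 1: A=compute:t0 B=load:t1 [tied]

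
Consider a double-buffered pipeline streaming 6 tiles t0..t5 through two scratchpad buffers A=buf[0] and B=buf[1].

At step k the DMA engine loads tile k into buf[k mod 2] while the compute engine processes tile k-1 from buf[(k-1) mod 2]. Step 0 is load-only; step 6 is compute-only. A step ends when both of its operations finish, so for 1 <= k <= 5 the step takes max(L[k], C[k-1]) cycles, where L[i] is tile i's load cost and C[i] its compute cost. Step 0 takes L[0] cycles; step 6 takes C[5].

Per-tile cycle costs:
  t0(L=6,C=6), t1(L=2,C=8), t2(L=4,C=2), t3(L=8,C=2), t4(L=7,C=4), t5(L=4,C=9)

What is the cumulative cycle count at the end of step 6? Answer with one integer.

  0. 6=6c; end=6; A:t0 B:-
  1. max(2,6)=6c; end=12; A:t0 B:t1
  2. max(4,8)=8c; end=20; A:t2 B:t1
  3. max(8,2)=8c; end=28; A:t2 B:t3
  4. max(7,2)=7c; end=35; A:t4 B:t3
  5. max(4,4)=4c; end=39; A:t4 B:t5
  6. 9=9c; end=48; A:t4 B:t5

end_cycle[6] = 48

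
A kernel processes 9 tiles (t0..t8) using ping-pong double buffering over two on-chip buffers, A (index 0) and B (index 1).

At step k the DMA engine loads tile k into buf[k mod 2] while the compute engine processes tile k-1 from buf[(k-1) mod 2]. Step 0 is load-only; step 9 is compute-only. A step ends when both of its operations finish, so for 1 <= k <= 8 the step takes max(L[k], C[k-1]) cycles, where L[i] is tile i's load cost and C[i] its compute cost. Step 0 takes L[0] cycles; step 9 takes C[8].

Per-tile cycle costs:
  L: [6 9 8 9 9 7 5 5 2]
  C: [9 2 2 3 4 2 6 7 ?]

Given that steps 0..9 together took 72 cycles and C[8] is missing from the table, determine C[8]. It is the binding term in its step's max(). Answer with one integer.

step 0: dur = L[0]=6 = 6
step 1: dur = max(L[1]=9, C[0]=9) = 9
step 2: dur = max(L[2]=8, C[1]=2) = 8
step 3: dur = max(L[3]=9, C[2]=2) = 9
step 4: dur = max(L[4]=9, C[3]=3) = 9
step 5: dur = max(L[5]=7, C[4]=4) = 7
step 6: dur = max(L[6]=5, C[5]=2) = 5
step 7: dur = max(L[7]=5, C[6]=6) = 6
step 8: dur = max(L[8]=2, C[7]=7) = 7
step 9: dur = C[8]=? = C[8]  (unknown; binding)
sum of known step durations = 66
dur[9] = total - known = 72 - 66 = 6
C[8] is the binding max in step 9, so C[8] = dur[9] = 6

C[8] = 6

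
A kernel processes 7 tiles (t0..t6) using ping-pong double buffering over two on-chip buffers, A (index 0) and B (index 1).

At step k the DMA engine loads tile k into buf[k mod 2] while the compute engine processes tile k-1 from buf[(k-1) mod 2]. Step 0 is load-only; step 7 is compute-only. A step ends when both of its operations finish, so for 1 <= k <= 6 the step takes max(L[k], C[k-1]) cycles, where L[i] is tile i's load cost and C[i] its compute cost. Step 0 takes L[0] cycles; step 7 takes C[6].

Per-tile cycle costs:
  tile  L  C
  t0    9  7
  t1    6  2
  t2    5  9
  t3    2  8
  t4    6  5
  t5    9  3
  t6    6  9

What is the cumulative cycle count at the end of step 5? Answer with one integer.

end_cycle[5] = 47

k=0 load=t0/9c comp=- wait=9 total=9
k=1 load=t1/6c comp=t0/7c wait=7 total=16
k=2 load=t2/5c comp=t1/2c wait=5 total=21
k=3 load=t3/2c comp=t2/9c wait=9 total=30
k=4 load=t4/6c comp=t3/8c wait=8 total=38
k=5 load=t5/9c comp=t4/5c wait=9 total=47
k=6 load=t6/6c comp=t5/3c wait=6 total=53
k=7 load=- comp=t6/9c wait=9 total=62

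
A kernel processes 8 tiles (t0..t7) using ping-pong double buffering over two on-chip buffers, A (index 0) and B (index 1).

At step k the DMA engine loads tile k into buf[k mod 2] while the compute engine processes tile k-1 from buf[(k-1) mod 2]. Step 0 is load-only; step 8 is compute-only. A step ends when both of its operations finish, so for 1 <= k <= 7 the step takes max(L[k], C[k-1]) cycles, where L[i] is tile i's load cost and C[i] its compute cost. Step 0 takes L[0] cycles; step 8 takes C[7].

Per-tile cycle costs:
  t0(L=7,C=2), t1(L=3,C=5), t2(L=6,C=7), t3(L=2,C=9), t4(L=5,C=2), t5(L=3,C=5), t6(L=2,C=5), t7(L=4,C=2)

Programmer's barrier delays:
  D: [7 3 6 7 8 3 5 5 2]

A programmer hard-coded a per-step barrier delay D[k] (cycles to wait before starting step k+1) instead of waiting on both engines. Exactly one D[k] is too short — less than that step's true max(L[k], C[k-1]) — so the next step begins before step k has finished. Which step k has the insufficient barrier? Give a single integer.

step 0: need L[0]=7 = 7; D[0]=7 ok
step 1: need max(L[1]=3,C[0]=2) = 3; D[1]=3 ok
step 2: need max(L[2]=6,C[1]=5) = 6; D[2]=6 ok
step 3: need max(L[3]=2,C[2]=7) = 7; D[3]=7 ok
step 4: need max(L[4]=5,C[3]=9) = 9; D[4]=8 SHORT
step 5: need max(L[5]=3,C[4]=2) = 3; D[5]=3 ok
step 6: need max(L[6]=2,C[5]=5) = 5; D[6]=5 ok
step 7: need max(L[7]=4,C[6]=5) = 5; D[7]=5 ok
step 8: need C[7]=2 = 2; D[8]=2 ok

hazard at step 4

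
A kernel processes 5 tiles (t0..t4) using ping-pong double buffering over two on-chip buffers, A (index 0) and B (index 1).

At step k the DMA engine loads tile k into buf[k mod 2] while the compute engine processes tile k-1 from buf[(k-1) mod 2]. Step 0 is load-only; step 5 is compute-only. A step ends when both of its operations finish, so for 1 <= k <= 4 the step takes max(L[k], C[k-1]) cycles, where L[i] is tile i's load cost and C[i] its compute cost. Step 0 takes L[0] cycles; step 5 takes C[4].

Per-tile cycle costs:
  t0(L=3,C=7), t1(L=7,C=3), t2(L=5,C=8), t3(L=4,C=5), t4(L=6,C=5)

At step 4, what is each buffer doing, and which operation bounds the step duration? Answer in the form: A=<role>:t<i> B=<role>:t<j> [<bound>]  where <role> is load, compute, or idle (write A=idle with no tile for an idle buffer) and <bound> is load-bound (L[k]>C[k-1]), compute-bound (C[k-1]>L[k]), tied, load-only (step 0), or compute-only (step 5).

step 4: A=load:t4 B=compute:t3 [load-bound]

k=0 load=t0/3c comp=- wait=3 total=3
k=1 load=t1/7c comp=t0/7c wait=7 total=10
k=2 load=t2/5c comp=t1/3c wait=5 total=15
k=3 load=t3/4c comp=t2/8c wait=8 total=23
k=4 load=t4/6c comp=t3/5c wait=6 total=29
k=5 load=- comp=t4/5c wait=5 total=34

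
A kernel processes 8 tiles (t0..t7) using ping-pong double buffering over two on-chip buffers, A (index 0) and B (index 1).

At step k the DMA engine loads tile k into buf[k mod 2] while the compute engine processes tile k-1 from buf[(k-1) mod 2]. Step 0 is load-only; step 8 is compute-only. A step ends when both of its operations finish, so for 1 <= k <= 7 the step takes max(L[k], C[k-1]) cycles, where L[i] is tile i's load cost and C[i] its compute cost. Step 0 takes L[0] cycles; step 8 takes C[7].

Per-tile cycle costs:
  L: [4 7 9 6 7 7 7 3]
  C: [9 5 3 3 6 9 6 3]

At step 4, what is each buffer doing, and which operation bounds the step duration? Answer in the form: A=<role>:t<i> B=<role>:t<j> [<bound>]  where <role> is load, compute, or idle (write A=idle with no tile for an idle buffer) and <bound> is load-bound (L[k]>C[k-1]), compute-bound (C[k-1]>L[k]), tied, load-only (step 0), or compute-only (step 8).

  0. 4=4c; end=4; A:t0 B:-
  1. max(7,9)=9c; end=13; A:t0 B:t1
  2. max(9,5)=9c; end=22; A:t2 B:t1
  3. max(6,3)=6c; end=28; A:t2 B:t3
  4. max(7,3)=7c; end=35; A:t4 B:t3
  5. max(7,6)=7c; end=42; A:t4 B:t5
  6. max(7,9)=9c; end=51; A:t6 B:t5
  7. max(3,6)=6c; end=57; A:t6 B:t7
  8. 3=3c; end=60; A:t6 B:t7

step 4: A=load:t4 B=compute:t3 [load-bound]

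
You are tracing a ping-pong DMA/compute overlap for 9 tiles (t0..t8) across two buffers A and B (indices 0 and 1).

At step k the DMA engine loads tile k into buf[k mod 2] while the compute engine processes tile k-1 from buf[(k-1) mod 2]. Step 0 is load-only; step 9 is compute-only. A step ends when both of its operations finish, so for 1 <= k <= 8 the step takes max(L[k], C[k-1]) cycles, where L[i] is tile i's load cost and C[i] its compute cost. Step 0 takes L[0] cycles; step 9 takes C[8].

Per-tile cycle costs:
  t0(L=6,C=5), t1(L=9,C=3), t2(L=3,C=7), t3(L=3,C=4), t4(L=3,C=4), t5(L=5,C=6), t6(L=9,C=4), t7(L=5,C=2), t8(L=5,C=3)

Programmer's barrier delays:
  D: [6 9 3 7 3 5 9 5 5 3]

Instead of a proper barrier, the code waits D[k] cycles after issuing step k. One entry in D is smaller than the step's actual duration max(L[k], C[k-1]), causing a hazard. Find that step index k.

k=0 barrier L[0]=6→6c, D[0]=6 ok
k=1 barrier max(L[1]=9,C[0]=5)→9c, D[1]=9 ok
k=2 barrier max(L[2]=3,C[1]=3)→3c, D[2]=3 ok
k=3 barrier max(L[3]=3,C[2]=7)→7c, D[3]=7 ok
k=4 barrier max(L[4]=3,C[3]=4)→4c, D[4]=3 SHORT
k=5 barrier max(L[5]=5,C[4]=4)→5c, D[5]=5 ok
k=6 barrier max(L[6]=9,C[5]=6)→9c, D[6]=9 ok
k=7 barrier max(L[7]=5,C[6]=4)→5c, D[7]=5 ok
k=8 barrier max(L[8]=5,C[7]=2)→5c, D[8]=5 ok
k=9 barrier C[8]=3→3c, D[9]=3 ok

hazard at step 4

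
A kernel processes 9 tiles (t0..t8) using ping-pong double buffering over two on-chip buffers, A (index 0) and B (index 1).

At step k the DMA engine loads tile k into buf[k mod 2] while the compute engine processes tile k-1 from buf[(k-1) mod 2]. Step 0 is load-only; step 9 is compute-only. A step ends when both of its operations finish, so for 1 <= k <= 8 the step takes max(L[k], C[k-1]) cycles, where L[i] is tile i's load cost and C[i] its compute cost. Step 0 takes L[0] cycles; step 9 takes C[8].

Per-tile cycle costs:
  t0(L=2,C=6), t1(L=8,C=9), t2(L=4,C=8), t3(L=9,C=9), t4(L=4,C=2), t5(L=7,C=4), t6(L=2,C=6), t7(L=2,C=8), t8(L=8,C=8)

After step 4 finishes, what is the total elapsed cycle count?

  0. 2=2c; end=2; A:t0 B:-
  1. max(8,6)=8c; end=10; A:t0 B:t1
  2. max(4,9)=9c; end=19; A:t2 B:t1
  3. max(9,8)=9c; end=28; A:t2 B:t3
  4. max(4,9)=9c; end=37; A:t4 B:t3
  5. max(7,2)=7c; end=44; A:t4 B:t5
  6. max(2,4)=4c; end=48; A:t6 B:t5
  7. max(2,6)=6c; end=54; A:t6 B:t7
  8. max(8,8)=8c; end=62; A:t8 B:t7
  9. 8=8c; end=70; A:t8 B:t7

end_cycle[4] = 37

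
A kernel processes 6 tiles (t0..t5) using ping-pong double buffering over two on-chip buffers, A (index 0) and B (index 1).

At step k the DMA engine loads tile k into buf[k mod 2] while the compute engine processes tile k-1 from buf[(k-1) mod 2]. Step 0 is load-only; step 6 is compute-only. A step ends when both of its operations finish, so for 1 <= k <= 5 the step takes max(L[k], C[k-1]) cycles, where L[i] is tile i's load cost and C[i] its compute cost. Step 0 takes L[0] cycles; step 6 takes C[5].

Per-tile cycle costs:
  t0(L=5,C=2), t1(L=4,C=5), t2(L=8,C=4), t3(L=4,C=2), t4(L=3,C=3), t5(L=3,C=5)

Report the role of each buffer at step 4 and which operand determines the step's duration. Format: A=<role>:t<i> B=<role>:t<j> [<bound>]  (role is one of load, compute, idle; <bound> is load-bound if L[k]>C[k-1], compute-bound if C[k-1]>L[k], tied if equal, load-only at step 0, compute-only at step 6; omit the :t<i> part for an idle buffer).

step 4: A=load:t4 B=compute:t3 [load-bound]

k=0 load=t0/5c comp=- wait=5 total=5
k=1 load=t1/4c comp=t0/2c wait=4 total=9
k=2 load=t2/8c comp=t1/5c wait=8 total=17
k=3 load=t3/4c comp=t2/4c wait=4 total=21
k=4 load=t4/3c comp=t3/2c wait=3 total=24
k=5 load=t5/3c comp=t4/3c wait=3 total=27
k=6 load=- comp=t5/5c wait=5 total=32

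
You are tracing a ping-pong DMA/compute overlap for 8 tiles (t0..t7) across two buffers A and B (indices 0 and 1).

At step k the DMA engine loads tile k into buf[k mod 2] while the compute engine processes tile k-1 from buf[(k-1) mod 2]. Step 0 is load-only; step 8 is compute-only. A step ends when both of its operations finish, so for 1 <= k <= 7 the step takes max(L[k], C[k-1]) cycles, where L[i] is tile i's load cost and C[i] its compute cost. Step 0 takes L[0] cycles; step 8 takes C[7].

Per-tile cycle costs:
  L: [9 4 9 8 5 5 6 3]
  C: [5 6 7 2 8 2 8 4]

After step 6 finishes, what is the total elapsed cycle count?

  0. 9=9c; end=9; A:t0 B:-
  1. max(4,5)=5c; end=14; A:t0 B:t1
  2. max(9,6)=9c; end=23; A:t2 B:t1
  3. max(8,7)=8c; end=31; A:t2 B:t3
  4. max(5,2)=5c; end=36; A:t4 B:t3
  5. max(5,8)=8c; end=44; A:t4 B:t5
  6. max(6,2)=6c; end=50; A:t6 B:t5
  7. max(3,8)=8c; end=58; A:t6 B:t7
  8. 4=4c; end=62; A:t6 B:t7

end_cycle[6] = 50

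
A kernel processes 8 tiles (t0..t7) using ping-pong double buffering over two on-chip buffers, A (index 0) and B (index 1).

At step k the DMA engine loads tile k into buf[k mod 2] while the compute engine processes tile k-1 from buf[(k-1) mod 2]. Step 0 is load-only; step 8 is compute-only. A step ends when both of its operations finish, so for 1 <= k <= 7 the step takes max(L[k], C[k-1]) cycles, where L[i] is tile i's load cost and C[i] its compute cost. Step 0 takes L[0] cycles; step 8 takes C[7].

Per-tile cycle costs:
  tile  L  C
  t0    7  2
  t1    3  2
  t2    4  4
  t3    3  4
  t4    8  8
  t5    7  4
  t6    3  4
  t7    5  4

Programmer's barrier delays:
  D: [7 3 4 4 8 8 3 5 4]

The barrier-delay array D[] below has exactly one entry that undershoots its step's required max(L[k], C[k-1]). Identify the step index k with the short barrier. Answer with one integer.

hazard at step 6

k=0 barrier L[0]=7→7c, D[0]=7 ok
k=1 barrier max(L[1]=3,C[0]=2)→3c, D[1]=3 ok
k=2 barrier max(L[2]=4,C[1]=2)→4c, D[2]=4 ok
k=3 barrier max(L[3]=3,C[2]=4)→4c, D[3]=4 ok
k=4 barrier max(L[4]=8,C[3]=4)→8c, D[4]=8 ok
k=5 barrier max(L[5]=7,C[4]=8)→8c, D[5]=8 ok
k=6 barrier max(L[6]=3,C[5]=4)→4c, D[6]=3 SHORT
k=7 barrier max(L[7]=5,C[6]=4)→5c, D[7]=5 ok
k=8 barrier C[7]=4→4c, D[8]=4 ok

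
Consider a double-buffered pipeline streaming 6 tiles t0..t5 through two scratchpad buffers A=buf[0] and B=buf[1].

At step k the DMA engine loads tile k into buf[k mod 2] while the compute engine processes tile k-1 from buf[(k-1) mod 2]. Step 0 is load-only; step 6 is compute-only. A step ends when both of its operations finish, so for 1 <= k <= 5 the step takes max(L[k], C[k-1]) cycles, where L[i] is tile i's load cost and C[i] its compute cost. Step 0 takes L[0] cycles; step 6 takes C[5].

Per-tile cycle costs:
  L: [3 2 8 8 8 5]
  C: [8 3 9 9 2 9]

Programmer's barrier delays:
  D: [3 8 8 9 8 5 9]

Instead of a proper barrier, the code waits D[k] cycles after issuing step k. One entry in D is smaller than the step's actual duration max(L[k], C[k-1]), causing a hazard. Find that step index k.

[0] required=L[0]=3=3 vs D=3 ok
[1] required=max(L[1]=2,C[0]=8)=8 vs D=8 ok
[2] required=max(L[2]=8,C[1]=3)=8 vs D=8 ok
[3] required=max(L[3]=8,C[2]=9)=9 vs D=9 ok
[4] required=max(L[4]=8,C[3]=9)=9 vs D=8 SHORT
[5] required=max(L[5]=5,C[4]=2)=5 vs D=5 ok
[6] required=C[5]=9=9 vs D=9 ok

hazard at step 4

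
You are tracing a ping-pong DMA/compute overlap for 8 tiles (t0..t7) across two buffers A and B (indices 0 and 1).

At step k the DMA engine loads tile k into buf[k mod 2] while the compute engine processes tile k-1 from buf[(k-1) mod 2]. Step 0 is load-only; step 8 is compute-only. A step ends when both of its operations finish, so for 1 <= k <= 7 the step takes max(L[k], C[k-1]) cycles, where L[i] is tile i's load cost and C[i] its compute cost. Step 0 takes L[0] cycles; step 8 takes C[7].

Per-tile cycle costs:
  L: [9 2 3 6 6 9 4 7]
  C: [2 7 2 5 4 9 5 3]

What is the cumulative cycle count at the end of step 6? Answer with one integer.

end_cycle[6] = 48

[0] DMA t0→A (9c) ∥ CU idle ⇒ 9c, clock 9
[1] DMA t1→B (2c) ∥ CU A:t0 (2c) ⇒ 2c, clock 11
[2] DMA t2→A (3c) ∥ CU B:t1 (7c) ⇒ 7c, clock 18
[3] DMA t3→B (6c) ∥ CU A:t2 (2c) ⇒ 6c, clock 24
[4] DMA t4→A (6c) ∥ CU B:t3 (5c) ⇒ 6c, clock 30
[5] DMA t5→B (9c) ∥ CU A:t4 (4c) ⇒ 9c, clock 39
[6] DMA t6→A (4c) ∥ CU B:t5 (9c) ⇒ 9c, clock 48
[7] DMA t7→B (7c) ∥ CU A:t6 (5c) ⇒ 7c, clock 55
[8] DMA idle ∥ CU B:t7 (3c) ⇒ 3c, clock 58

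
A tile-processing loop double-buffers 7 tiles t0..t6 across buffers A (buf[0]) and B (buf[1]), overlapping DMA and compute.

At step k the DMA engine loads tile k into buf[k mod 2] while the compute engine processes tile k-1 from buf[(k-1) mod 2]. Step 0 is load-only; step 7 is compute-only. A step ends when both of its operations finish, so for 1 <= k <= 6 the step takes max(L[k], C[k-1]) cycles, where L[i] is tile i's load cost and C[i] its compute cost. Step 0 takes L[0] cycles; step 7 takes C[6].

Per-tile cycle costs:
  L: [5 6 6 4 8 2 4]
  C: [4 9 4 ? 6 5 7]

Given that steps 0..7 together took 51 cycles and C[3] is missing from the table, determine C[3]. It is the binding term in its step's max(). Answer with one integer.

step 0 = dur = L[0]=5 = 5
step 1 = dur = max(L[1]=6, C[0]=4) = 6
step 2 = dur = max(L[2]=6, C[1]=9) = 9
step 3 = dur = max(L[3]=4, C[2]=4) = 4
step 4 = dur = max(L[4]=8, C[3]=?) = C[3]  (unknown; binding)
step 5 = dur = max(L[5]=2, C[4]=6) = 6
step 6 = dur = max(L[6]=4, C[5]=5) = 5
step 7 = dur = C[6]=7 = 7
sum of known step durations = 42
dur[4] = total - known = 51 - 42 = 9
C[3] is the binding max in step 4, so C[3] = dur[4] = 9

C[3] = 9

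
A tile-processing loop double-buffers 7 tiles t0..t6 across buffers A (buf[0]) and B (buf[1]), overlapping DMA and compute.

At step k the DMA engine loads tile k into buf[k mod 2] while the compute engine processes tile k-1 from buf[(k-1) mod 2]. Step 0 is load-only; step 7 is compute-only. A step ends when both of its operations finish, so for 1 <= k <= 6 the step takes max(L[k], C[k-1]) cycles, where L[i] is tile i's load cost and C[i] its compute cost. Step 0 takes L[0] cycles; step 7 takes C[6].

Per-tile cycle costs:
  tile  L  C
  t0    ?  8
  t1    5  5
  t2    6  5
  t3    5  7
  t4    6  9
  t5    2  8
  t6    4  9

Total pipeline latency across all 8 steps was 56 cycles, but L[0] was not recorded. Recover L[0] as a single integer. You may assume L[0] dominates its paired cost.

step 0 = dur = L[0]=? = L[0]  (unknown; binding)
step 1 = dur = max(L[1]=5, C[0]=8) = 8
step 2 = dur = max(L[2]=6, C[1]=5) = 6
step 3 = dur = max(L[3]=5, C[2]=5) = 5
step 4 = dur = max(L[4]=6, C[3]=7) = 7
step 5 = dur = max(L[5]=2, C[4]=9) = 9
step 6 = dur = max(L[6]=4, C[5]=8) = 8
step 7 = dur = C[6]=9 = 9
sum of known step durations = 52
dur[0] = total - known = 56 - 52 = 4
L[0] is the binding max in step 0, so L[0] = dur[0] = 4

L[0] = 4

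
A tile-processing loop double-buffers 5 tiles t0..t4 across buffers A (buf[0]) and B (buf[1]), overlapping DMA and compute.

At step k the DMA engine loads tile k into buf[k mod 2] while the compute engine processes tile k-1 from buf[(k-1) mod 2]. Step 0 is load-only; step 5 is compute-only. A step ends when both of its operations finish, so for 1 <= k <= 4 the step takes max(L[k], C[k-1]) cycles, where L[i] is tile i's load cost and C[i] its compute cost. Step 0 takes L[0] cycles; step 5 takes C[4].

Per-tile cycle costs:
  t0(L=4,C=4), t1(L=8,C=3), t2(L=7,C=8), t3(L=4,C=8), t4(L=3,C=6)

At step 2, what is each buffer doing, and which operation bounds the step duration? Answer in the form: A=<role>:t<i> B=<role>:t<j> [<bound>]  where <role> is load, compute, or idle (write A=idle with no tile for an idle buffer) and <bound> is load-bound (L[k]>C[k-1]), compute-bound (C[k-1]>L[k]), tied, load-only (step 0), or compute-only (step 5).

[0] DMA t0→A (4c) ∥ CU idle ⇒ 4c, clock 4
[1] DMA t1→B (8c) ∥ CU A:t0 (4c) ⇒ 8c, clock 12
[2] DMA t2→A (7c) ∥ CU B:t1 (3c) ⇒ 7c, clock 19
[3] DMA t3→B (4c) ∥ CU A:t2 (8c) ⇒ 8c, clock 27
[4] DMA t4→A (3c) ∥ CU B:t3 (8c) ⇒ 8c, clock 35
[5] DMA idle ∥ CU A:t4 (6c) ⇒ 6c, clock 41

step 2: A=load:t2 B=compute:t1 [load-bound]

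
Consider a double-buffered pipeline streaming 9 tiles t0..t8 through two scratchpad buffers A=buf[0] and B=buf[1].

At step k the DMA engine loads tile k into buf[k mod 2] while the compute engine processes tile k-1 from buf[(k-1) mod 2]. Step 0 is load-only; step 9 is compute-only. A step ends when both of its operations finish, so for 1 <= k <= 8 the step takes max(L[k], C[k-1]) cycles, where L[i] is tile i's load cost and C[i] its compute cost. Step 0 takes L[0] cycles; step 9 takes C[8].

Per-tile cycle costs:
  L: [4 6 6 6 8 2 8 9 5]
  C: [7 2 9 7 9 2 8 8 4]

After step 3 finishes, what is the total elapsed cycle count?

step 0: L[0]=4 → dur=4, Σ=4 | A=load:t0 B=idle [load-only]
step 1: L[1]=6 C[0]=7 → dur=7, Σ=11 | A=compute:t0 B=load:t1 [compute-bound]
step 2: L[2]=6 C[1]=2 → dur=6, Σ=17 | A=load:t2 B=compute:t1 [load-bound]
step 3: L[3]=6 C[2]=9 → dur=9, Σ=26 | A=compute:t2 B=load:t3 [compute-bound]
step 4: L[4]=8 C[3]=7 → dur=8, Σ=34 | A=load:t4 B=compute:t3 [load-bound]
step 5: L[5]=2 C[4]=9 → dur=9, Σ=43 | A=compute:t4 B=load:t5 [compute-bound]
step 6: L[6]=8 C[5]=2 → dur=8, Σ=51 | A=load:t6 B=compute:t5 [load-bound]
step 7: L[7]=9 C[6]=8 → dur=9, Σ=60 | A=compute:t6 B=load:t7 [load-bound]
step 8: L[8]=5 C[7]=8 → dur=8, Σ=68 | A=load:t8 B=compute:t7 [compute-bound]
step 9: C[8]=4 → dur=4, Σ=72 | A=compute:t8 B=idle [compute-only]

end_cycle[3] = 26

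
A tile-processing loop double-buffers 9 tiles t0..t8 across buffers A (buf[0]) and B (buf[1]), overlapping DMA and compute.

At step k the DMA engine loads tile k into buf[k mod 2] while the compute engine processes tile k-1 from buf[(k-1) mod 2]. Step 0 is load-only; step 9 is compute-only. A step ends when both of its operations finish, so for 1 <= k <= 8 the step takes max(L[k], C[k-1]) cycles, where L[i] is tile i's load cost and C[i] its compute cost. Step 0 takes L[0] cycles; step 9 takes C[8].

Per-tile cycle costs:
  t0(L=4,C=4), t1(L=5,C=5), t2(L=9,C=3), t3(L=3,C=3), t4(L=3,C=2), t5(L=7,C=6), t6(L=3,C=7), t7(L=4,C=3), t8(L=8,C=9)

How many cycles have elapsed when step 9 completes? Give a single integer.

[0] DMA t0→A (4c) ∥ CU idle ⇒ 4c, clock 4
[1] DMA t1→B (5c) ∥ CU A:t0 (4c) ⇒ 5c, clock 9
[2] DMA t2→A (9c) ∥ CU B:t1 (5c) ⇒ 9c, clock 18
[3] DMA t3→B (3c) ∥ CU A:t2 (3c) ⇒ 3c, clock 21
[4] DMA t4→A (3c) ∥ CU B:t3 (3c) ⇒ 3c, clock 24
[5] DMA t5→B (7c) ∥ CU A:t4 (2c) ⇒ 7c, clock 31
[6] DMA t6→A (3c) ∥ CU B:t5 (6c) ⇒ 6c, clock 37
[7] DMA t7→B (4c) ∥ CU A:t6 (7c) ⇒ 7c, clock 44
[8] DMA t8→A (8c) ∥ CU B:t7 (3c) ⇒ 8c, clock 52
[9] DMA idle ∥ CU A:t8 (9c) ⇒ 9c, clock 61

end_cycle[9] = 61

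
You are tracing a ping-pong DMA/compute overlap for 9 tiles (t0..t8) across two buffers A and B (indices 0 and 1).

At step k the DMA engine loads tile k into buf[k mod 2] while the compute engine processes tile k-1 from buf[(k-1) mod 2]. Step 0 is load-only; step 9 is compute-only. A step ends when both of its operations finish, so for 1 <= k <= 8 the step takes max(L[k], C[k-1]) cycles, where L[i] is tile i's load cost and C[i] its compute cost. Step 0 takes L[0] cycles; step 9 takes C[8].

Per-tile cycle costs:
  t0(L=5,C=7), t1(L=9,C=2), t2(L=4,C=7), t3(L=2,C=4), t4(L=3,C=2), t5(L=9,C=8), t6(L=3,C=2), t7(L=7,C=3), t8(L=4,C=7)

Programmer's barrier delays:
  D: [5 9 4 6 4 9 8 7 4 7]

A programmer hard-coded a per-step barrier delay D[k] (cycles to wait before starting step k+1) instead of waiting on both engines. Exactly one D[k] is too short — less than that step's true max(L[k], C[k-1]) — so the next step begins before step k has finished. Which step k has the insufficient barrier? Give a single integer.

hazard at step 3

k=0 barrier L[0]=5→5c, D[0]=5 ok
k=1 barrier max(L[1]=9,C[0]=7)→9c, D[1]=9 ok
k=2 barrier max(L[2]=4,C[1]=2)→4c, D[2]=4 ok
k=3 barrier max(L[3]=2,C[2]=7)→7c, D[3]=6 SHORT
k=4 barrier max(L[4]=3,C[3]=4)→4c, D[4]=4 ok
k=5 barrier max(L[5]=9,C[4]=2)→9c, D[5]=9 ok
k=6 barrier max(L[6]=3,C[5]=8)→8c, D[6]=8 ok
k=7 barrier max(L[7]=7,C[6]=2)→7c, D[7]=7 ok
k=8 barrier max(L[8]=4,C[7]=3)→4c, D[8]=4 ok
k=9 barrier C[8]=7→7c, D[9]=7 ok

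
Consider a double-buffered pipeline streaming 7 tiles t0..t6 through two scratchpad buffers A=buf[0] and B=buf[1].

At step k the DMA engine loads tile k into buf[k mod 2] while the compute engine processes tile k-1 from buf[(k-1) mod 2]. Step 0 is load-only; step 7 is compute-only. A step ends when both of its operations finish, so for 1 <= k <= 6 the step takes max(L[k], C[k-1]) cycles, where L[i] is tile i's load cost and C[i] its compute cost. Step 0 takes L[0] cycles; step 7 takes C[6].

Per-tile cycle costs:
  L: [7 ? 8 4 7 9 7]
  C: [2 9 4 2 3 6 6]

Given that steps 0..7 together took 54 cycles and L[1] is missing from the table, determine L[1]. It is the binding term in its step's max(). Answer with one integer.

L[1] = 5

step 0 = dur = L[0]=7 = 7
step 1 = dur = max(L[1]=?, C[0]=2) = L[1]  (unknown; binding)
step 2 = dur = max(L[2]=8, C[1]=9) = 9
step 3 = dur = max(L[3]=4, C[2]=4) = 4
step 4 = dur = max(L[4]=7, C[3]=2) = 7
step 5 = dur = max(L[5]=9, C[4]=3) = 9
step 6 = dur = max(L[6]=7, C[5]=6) = 7
step 7 = dur = C[6]=6 = 6
sum of known step durations = 49
dur[1] = total - known = 54 - 49 = 5
L[1] is the binding max in step 1, so L[1] = dur[1] = 5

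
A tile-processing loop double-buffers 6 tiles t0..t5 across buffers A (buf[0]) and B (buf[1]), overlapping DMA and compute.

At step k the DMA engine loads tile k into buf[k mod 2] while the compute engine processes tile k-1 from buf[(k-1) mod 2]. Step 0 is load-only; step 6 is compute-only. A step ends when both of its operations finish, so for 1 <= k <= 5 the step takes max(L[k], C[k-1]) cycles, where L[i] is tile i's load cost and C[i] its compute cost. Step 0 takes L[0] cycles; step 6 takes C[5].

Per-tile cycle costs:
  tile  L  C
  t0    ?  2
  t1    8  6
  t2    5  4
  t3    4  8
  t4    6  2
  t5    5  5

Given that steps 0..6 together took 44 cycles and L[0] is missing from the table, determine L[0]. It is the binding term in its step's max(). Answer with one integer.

step 0 | dur = L[0]=? = L[0]  (unknown; binding)
step 1 | dur = max(L[1]=8, C[0]=2) = 8
step 2 | dur = max(L[2]=5, C[1]=6) = 6
step 3 | dur = max(L[3]=4, C[2]=4) = 4
step 4 | dur = max(L[4]=6, C[3]=8) = 8
step 5 | dur = max(L[5]=5, C[4]=2) = 5
step 6 | dur = C[5]=5 = 5
sum of known step durations = 36
dur[0] = total - known = 44 - 36 = 8
L[0] is the binding max in step 0, so L[0] = dur[0] = 8

L[0] = 8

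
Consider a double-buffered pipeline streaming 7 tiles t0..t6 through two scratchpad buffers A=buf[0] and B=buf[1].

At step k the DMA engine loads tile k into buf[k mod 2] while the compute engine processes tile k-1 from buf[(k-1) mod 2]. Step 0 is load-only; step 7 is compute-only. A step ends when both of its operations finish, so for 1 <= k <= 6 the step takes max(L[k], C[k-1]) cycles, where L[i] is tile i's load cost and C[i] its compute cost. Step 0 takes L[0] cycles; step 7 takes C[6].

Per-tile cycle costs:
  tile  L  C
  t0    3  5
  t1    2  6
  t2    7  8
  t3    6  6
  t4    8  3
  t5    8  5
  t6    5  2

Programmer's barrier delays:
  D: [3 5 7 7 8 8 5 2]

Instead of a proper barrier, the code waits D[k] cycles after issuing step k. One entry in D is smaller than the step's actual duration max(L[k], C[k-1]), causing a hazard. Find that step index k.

[0] required=L[0]=3=3 vs D=3 ok
[1] required=max(L[1]=2,C[0]=5)=5 vs D=5 ok
[2] required=max(L[2]=7,C[1]=6)=7 vs D=7 ok
[3] required=max(L[3]=6,C[2]=8)=8 vs D=7 SHORT
[4] required=max(L[4]=8,C[3]=6)=8 vs D=8 ok
[5] required=max(L[5]=8,C[4]=3)=8 vs D=8 ok
[6] required=max(L[6]=5,C[5]=5)=5 vs D=5 ok
[7] required=C[6]=2=2 vs D=2 ok

hazard at step 3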